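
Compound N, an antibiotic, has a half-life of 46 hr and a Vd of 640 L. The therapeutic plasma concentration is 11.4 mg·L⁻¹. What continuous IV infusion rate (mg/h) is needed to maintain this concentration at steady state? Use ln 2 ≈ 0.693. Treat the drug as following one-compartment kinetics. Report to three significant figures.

110 mg/h

CL = 0.693 × Vd / t½ = 0.693 × 640.0 / 46 = 9.642 L/h
Infusion rate = CL × Css = 9.642 × 11.4 = 109.9 mg/h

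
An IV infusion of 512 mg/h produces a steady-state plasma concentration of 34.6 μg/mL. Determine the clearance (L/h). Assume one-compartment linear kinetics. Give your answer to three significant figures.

At steady state, infusion rate = CL × Css, so CL = rate / Css.
CL = 512 / 34.6 = 14.80 L/h

14.8 L/h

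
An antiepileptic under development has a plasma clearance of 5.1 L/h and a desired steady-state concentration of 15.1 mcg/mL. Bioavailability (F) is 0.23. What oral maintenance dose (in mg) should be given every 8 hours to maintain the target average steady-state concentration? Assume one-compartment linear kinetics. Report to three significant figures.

D = CL × Css × τ / F = 5.100 × 15.1 × 8 / 0.23 = 2679 mg

2680 mg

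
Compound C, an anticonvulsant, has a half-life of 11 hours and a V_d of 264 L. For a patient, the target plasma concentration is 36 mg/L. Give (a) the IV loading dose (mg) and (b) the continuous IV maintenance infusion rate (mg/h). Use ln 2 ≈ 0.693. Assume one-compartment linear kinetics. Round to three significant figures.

LD = Vd × C = 264.0 × 36 = 9504 mg
CL = 0.693 × Vd / t½ = 0.693 × 264.0 / 11 = 16.63 L/h
Infusion rate = CL × Css = 16.63 × 36 = 598.7 mg/h

(a) 9500 mg; (b) 599 mg/h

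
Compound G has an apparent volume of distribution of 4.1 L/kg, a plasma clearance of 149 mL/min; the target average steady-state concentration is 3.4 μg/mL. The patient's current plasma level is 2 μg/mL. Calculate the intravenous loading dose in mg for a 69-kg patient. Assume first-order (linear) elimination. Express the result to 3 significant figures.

396 mg

Vd(total) = 69 kg × 4.1 L/kg = 282.9 L
Concentration deficit ΔC = 3.4 − 2 = 1.400 mg/L
LD = Vd × ΔC = 282.9 × 1.400 = 396.1 mg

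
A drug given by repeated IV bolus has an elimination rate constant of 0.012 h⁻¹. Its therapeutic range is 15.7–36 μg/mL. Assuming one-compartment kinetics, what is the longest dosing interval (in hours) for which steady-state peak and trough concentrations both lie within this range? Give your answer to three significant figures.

69.2 h

Between IV bolus doses, concentration decays as C = C₀·e^(−kτ), so C_peak/C_trough = e^(kτ).
τ_max = ln(C_peak/C_trough) / k = ln(36/15.7) / 0.01200 = 0.8299 / 0.01200 = 69.16 h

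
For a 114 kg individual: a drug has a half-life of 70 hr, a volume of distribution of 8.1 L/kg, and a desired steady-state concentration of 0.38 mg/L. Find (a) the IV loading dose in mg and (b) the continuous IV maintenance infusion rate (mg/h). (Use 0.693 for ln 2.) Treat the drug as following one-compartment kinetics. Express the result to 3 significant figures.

(a) 351 mg; (b) 3.47 mg/h

Vd = 8.1 L/kg × 114 kg = 923.4 L
LD = Vd × C = 923.4 × 0.38 = 350.9 mg
CL = 0.693 × Vd / t½ = 0.693 × 923.4 / 70 = 9.142 L/h
Infusion rate = CL × Css = 9.142 × 0.38 = 3.474 mg/h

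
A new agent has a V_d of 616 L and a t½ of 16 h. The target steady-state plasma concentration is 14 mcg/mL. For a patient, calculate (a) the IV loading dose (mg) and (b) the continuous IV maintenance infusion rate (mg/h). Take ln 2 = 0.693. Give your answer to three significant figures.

LD = Vd × C = 616.0 × 14 = 8624 mg
CL = 0.693 × Vd / t½ = 0.693 × 616.0 / 16 = 26.68 L/h
Infusion rate = CL × Css = 26.68 × 14 = 373.5 mg/h

(a) 8620 mg; (b) 374 mg/h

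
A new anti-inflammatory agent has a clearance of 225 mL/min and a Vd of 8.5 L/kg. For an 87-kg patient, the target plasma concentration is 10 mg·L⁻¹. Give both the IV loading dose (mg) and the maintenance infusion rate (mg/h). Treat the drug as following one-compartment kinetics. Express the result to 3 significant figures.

(a) 7400 mg; (b) 135 mg/h

Vd(total) = 87 kg × 8.5 L/kg = 739.5 L
LD = Vd · C_target = 739.5 × 10 = 7395 mg
CL = 225 mL/min × 60/1000 = 13.50 L/h
Maintenance: replace elimination → rate = CL × Css = 13.50 × 10 = 135.0 mg/h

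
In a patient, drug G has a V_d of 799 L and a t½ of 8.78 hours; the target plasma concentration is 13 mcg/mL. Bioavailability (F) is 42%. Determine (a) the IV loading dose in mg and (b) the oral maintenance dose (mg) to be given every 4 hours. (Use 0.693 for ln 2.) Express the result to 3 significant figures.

(a) 10400 mg; (b) 7810 mg

LD = Vd × C = 799.0 × 13 = 10390 mg
CL = 0.693 × Vd / t½ = 0.693 × 799.0 / 8.78 = 63.06 L/h
D = CL × Css × τ / F = 63.06 × 13 × 4 / 0.42 = 7807 mg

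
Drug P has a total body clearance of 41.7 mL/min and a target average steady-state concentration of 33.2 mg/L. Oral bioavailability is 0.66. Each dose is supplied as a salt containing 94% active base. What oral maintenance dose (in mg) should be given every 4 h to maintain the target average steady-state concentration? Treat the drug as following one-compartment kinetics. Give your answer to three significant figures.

536 mg

CL = 41.7 mL/min = 41.7 × 0.06 = 2.502 L/h
At steady state, dose per interval replaces the amount cleared in that interval: F·S·D/τ = CL·Css.
D = CL × Css × τ / F / S = 2.502 × 33.2 × 4 / 0.66 / 0.94 = 535.6 mg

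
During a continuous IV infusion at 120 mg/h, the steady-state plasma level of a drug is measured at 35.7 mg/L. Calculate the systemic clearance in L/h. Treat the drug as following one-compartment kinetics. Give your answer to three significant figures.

3.36 L/h

At steady state, infusion rate = CL × Css, so CL = rate / Css.
CL = 120 / 35.7 = 3.361 L/h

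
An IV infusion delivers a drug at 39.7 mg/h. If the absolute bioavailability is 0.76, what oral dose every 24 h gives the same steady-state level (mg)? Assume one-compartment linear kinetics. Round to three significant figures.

1250 mg

To maintain the same Css, the systemic dosing rate must be unchanged: F·D/τ = infusion rate.
D = rate × τ / F = 39.7 × 24 / 0.76 = 1254 mg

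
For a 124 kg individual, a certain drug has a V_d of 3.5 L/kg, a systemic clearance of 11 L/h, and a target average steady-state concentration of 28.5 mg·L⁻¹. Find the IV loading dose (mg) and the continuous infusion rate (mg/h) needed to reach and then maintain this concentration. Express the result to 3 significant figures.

Total Vd = 3.5 × 124 = 434.0 L
Loading: fill Vd to C_target → 434.0 L × 28.5 mg/L = 12370 mg
Maintenance: replace elimination → rate = CL × Css = 11.00 × 28.5 = 313.5 mg/h

(a) 12400 mg; (b) 314 mg/h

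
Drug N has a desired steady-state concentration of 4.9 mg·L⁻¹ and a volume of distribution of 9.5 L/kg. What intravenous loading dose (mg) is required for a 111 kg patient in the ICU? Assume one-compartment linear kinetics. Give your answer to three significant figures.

5170 mg

Total Vd = 9.5 × 111 = 1055 L
LD = Vd × C = 1055 × 4.900 = 5170 mg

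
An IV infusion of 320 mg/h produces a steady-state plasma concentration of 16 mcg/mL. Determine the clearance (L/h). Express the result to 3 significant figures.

At steady state, infusion rate = CL × Css, so CL = rate / Css.
CL = 320 / 16 = 20.00 L/h

20.0 L/h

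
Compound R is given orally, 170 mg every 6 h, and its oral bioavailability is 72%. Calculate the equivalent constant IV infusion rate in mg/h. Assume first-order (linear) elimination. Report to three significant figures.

20.4 mg/h

Equivalent systemic input: infusion rate = F·D/τ.
Rate = 0.72 × 170 / 6 = 20.40 mg/h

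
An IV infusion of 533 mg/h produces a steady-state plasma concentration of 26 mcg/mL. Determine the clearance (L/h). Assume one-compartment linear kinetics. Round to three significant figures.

At steady state, infusion rate = CL × Css, so CL = rate / Css.
CL = 533 / 26 = 20.50 L/h

20.5 L/h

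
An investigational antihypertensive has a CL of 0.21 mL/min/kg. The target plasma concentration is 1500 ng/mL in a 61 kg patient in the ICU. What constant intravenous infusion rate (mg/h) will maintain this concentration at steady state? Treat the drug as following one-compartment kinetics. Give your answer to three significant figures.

1.15 mg/h

CL = 0.21 mL/min/kg × 61 kg = 12.81 mL/min = 12.81 × 60/1000 = 0.7686 L/h
C = 1500 ng/mL = 1.500 mg/L
Infusion rate = CL · Css = 0.7686 L/h × 1.5 mg/L = 1.153 mg/h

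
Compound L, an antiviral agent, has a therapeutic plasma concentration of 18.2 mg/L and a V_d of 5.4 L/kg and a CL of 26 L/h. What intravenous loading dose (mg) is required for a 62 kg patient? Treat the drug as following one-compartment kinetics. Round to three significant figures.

Vd(total) = 62 kg × 5.4 L/kg = 334.8 L
LD = Vd × C = 334.8 × 18.20 = 6093 mg

6090 mg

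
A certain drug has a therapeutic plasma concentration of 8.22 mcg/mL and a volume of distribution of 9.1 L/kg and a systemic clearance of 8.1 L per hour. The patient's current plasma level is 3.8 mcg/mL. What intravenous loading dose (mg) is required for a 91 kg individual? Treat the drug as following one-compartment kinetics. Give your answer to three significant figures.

Total Vd = 9.1 × 91 = 828.1 L
Concentration deficit ΔC = 8.22 − 3.8 = 4.420 mg/L
LD = Vd × ΔC = 828.1 × 4.420 = 3660 mg

3660 mg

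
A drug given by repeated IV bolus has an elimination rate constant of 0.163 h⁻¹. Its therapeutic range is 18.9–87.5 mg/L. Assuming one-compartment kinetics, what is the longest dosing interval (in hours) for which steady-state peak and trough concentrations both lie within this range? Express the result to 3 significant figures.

Between IV bolus doses, concentration decays as C = C₀·e^(−kτ), so C_peak/C_trough = e^(kτ).
τ_max = ln(C_peak/C_trough) / k = ln(87.5/18.9) / 0.1630 = 1.532 / 0.1630 = 9.399 h

9.40 h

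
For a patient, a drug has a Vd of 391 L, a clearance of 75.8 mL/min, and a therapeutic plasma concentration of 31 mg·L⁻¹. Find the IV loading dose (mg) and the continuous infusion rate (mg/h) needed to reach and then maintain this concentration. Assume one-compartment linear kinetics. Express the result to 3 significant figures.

Loading dose = Vd × C = 391.0 × 31 = 12120 mg
CL = 75.8 mL/min × 60/1000 = 4.548 L/h
Maintenance infusion rate = CL × Css = 4.548 × 31 = 141.0 mg/h

(a) 12100 mg; (b) 141 mg/h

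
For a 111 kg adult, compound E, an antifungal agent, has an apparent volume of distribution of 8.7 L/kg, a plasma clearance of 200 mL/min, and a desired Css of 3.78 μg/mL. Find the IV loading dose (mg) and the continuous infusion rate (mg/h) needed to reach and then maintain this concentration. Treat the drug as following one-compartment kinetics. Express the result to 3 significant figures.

(a) 3650 mg; (b) 45.4 mg/h

Vd(total) = 111 kg × 8.7 L/kg = 965.7 L
Loading: fill Vd to C_target → 965.7 L × 3.78 mg/L = 3650 mg
CL = 200 mL/min = 200 × 0.06 = 12.00 L/h
Maintenance infusion rate = CL × Css = 12.00 × 3.78 = 45.36 mg/h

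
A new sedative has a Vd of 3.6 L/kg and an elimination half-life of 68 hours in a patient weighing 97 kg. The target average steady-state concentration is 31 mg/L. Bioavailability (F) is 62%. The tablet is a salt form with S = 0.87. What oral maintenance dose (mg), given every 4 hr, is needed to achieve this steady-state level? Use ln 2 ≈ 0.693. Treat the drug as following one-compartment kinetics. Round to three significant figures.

Vd = 3.6 L/kg × 97 kg = 349.2 L
CL = ln 2 · Vd / t½ = 0.693 × 349.2 / 68 = 3.559 L/h
D = CL × Css × τ / F / S = 3.559 × 31 × 4 / 0.62 / 0.87 = 818.2 mg

818 mg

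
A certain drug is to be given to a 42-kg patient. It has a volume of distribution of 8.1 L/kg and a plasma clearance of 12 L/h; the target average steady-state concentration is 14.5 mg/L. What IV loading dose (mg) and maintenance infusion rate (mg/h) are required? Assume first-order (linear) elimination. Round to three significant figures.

Vd = 8.1 L/kg × 42 kg = 340.2 L
Loading dose = Vd × C = 340.2 × 14.5 = 4933 mg
Maintenance: replace elimination → rate = CL × Css = 12.00 × 14.5 = 174.0 mg/h

(a) 4930 mg; (b) 174 mg/h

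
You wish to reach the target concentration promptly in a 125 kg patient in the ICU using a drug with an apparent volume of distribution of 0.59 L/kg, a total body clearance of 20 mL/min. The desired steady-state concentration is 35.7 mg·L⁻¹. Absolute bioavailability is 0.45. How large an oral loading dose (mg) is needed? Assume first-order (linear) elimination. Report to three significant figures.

Vd(total) = 125 kg × 0.59 L/kg = 73.75 L
The loading dose fills Vd to the target concentration; clearance is irrelevant here.
LD = Vd × C / F = 73.75 × 35.70 / 0.45 = 5851 mg

5850 mg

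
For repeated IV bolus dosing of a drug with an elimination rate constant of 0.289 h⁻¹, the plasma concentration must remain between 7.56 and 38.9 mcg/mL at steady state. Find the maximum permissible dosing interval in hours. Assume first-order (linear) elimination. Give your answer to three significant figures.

5.67 h

Between IV bolus doses, concentration decays as C = C₀·e^(−kτ), so C_peak/C_trough = e^(kτ).
τ_max = ln(C_peak/C_trough) / k = ln(38.9/7.56) / 0.2890 = 1.638 / 0.2890 = 5.668 h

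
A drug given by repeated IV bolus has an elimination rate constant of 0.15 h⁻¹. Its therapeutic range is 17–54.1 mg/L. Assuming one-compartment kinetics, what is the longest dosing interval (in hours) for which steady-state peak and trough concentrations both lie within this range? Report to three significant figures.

Between IV bolus doses, concentration decays as C = C₀·e^(−kτ), so C_peak/C_trough = e^(kτ).
τ_max = ln(C_peak/C_trough) / k = ln(54.1/17) / 0.1500 = 1.158 / 0.1500 = 7.720 h

7.72 h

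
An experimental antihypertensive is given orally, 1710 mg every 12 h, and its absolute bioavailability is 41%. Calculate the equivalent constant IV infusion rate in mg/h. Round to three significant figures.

58.4 mg/h

Equivalent systemic input: infusion rate = F·D/τ.
Rate = 0.41 × 1710 / 12 = 58.43 mg/h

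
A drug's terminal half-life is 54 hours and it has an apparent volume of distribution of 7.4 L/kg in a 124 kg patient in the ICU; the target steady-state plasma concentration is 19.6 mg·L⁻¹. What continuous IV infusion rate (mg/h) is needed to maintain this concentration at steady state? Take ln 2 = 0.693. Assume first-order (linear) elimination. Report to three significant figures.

Vd(total) = 124 kg × 7.4 L/kg = 917.6 L
CL = ln 2 · Vd / t½ = 0.693 × 917.6 / 54 = 11.78 L/h
Infusion rate = CL × Css = 11.78 × 19.6 = 230.9 mg/h

231 mg/h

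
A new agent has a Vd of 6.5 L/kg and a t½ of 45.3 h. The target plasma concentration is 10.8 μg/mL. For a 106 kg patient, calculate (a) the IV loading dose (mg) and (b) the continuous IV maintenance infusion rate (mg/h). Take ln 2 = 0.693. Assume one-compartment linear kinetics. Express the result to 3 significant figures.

Total Vd = 6.5 × 106 = 689.0 L
LD = Vd × C = 689.0 × 10.8 = 7441 mg
CL = 0.693 × Vd / t½ = 0.693 × 689.0 / 45.3 = 10.54 L/h
Infusion rate = CL × Css = 10.54 × 10.8 = 113.8 mg/h

(a) 7440 mg; (b) 114 mg/h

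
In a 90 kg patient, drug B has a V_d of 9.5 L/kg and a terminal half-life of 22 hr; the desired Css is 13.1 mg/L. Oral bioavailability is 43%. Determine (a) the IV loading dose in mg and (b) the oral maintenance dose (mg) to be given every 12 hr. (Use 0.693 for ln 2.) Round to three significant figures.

Vd = 9.5 L/kg × 90 kg = 855.0 L
LD = Vd × C = 855.0 × 13.1 = 11200 mg
CL = 0.693 × Vd / t½ = 0.693 × 855.0 / 22 = 26.93 L/h
D = CL × Css × τ / F = 26.93 × 13.1 × 12 / 0.43 = 9845 mg

(a) 11200 mg; (b) 9850 mg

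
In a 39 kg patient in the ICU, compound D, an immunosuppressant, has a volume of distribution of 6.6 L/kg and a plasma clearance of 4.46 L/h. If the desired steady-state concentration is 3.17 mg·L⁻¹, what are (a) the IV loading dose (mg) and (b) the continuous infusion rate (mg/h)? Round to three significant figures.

Vd(total) = 39 kg × 6.6 L/kg = 257.4 L
LD = Vd · C_target = 257.4 × 3.17 = 816.0 mg
Maintenance: replace elimination → rate = CL × Css = 4.460 × 3.17 = 14.14 mg/h

(a) 816 mg; (b) 14.1 mg/h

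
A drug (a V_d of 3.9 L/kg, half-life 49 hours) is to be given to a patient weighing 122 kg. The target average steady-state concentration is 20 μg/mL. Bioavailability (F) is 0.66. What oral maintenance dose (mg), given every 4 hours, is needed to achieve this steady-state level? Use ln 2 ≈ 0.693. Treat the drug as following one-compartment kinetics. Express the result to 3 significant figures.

816 mg

Total Vd = 3.9 × 122 = 475.8 L
CL = 0.693 × Vd / t½ = 0.693 × 475.8 / 49 = 6.729 L/h
D = CL × Css × τ / F = 6.729 × 20 × 4 / 0.66 = 815.6 mg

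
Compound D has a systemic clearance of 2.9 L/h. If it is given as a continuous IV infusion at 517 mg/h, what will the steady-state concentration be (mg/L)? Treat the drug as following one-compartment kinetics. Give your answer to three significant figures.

178 mg/L

Css = rate / CL = 517 / 2.900 = 178.3 mg/L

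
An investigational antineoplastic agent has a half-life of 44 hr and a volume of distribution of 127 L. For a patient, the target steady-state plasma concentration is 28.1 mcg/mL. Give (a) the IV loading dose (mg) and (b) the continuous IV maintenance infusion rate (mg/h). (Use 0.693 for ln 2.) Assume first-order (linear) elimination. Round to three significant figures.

LD = Vd × C = 127.0 × 28.1 = 3569 mg
CL = 0.693 × Vd / t½ = 0.693 × 127.0 / 44 = 2.000 L/h
Infusion rate = CL × Css = 2.000 × 28.1 = 56.20 mg/h

(a) 3570 mg; (b) 56.2 mg/h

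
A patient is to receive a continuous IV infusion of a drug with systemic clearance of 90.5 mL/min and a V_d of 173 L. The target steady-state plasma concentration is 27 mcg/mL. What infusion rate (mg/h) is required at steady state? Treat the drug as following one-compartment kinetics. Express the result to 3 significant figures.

Convert clearance: 90.5 mL/min × 60 min/h ÷ 1000 mL/L = 5.430 L/h
R₀ = 5.430 × 27 = 146.6 mg/h

147 mg/h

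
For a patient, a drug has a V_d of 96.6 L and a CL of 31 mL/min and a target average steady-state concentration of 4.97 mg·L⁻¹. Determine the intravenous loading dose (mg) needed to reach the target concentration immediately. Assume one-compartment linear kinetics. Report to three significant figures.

The loading dose fills Vd to the target concentration; clearance is irrelevant here.
LD = Vd × C = 96.60 × 4.970 = 480.1 mg

480 mg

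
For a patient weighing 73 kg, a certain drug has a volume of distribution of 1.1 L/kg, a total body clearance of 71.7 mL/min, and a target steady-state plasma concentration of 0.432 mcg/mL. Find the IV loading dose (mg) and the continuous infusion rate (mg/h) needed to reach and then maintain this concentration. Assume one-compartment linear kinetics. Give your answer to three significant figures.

(a) 34.7 mg; (b) 1.86 mg/h

Vd(total) = 73 kg × 1.1 L/kg = 80.30 L
Loading dose = Vd × C = 80.30 × 0.432 = 34.69 mg
Convert clearance: 71.7 mL/min × 60 min/h ÷ 1000 mL/L = 4.302 L/h
Maintenance: replace elimination → rate = CL × Css = 4.302 × 0.432 = 1.858 mg/h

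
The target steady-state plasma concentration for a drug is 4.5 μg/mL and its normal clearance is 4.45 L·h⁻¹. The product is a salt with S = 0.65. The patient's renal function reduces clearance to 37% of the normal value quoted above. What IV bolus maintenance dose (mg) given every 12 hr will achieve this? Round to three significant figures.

137 mg

Patient clearance = 0.37 × 4.450 = 1.647 L/h
D = CL × Css × τ / S = 1.647 × 4.5 × 12 / 0.65 = 136.8 mg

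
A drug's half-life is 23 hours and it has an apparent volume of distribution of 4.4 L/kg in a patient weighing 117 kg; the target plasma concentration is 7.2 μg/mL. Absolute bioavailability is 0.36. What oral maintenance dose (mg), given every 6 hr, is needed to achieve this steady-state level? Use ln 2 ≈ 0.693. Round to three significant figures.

Vd(total) = 117 kg × 4.4 L/kg = 514.8 L
CL = ln 2 · Vd / t½ = 0.693 × 514.8 / 23 = 15.51 L/h
D = CL × Css × τ / F = 15.51 × 7.2 × 6 / 0.36 = 1861 mg

1860 mg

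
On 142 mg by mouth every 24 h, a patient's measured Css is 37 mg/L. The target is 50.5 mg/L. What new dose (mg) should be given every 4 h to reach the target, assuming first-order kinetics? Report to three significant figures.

32.3 mg

With linear kinetics, Css is proportional to dose rate (D/τ) at fixed clearance.
D₂ = D₁ × (Css,target / Css,current) × (τ₂/τ₁) = 142 × (50.5/37) × (4/24) = 32.30 mg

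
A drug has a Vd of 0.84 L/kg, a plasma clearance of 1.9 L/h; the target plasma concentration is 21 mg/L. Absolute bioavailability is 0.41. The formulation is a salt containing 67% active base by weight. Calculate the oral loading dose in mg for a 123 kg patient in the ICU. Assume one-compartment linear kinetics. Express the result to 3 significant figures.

7900 mg

Vd = 0.84 L/kg × 123 kg = 103.3 L
LD = Vd × C / F / S = 103.3 × 21.00 / 0.41 / 0.67 = 7897 mg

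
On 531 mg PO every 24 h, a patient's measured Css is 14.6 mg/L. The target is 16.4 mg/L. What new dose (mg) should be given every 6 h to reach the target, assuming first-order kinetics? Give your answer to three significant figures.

For first-order elimination, Css ∝ F·D/(CL·τ); F and CL are unchanged, so Css ∝ D/τ.
D₂ = D₁ × (Css,target / Css,current) × (τ₂/τ₁) = 531 × (16.4/14.6) × (6/24) = 149.1 mg

149 mg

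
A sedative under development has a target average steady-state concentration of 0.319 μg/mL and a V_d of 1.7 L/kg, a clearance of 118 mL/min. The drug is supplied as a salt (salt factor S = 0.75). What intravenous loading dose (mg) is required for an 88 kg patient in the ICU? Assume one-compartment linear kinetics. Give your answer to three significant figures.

63.6 mg

Vd(total) = 88 kg × 1.7 L/kg = 149.6 L
The loading dose fills Vd to the target concentration; clearance is irrelevant here.
LD = Vd × C / S = 149.6 × 0.3190 / 0.75 = 63.63 mg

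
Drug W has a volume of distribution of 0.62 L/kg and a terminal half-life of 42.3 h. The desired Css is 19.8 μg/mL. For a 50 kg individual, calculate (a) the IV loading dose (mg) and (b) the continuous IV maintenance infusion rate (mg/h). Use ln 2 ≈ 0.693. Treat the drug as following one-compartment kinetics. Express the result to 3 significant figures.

Total Vd = 0.62 × 50 = 31.00 L
LD = Vd × C = 31.00 × 19.8 = 613.8 mg
CL = 0.693 × Vd / t½ = 0.693 × 31.00 / 42.3 = 0.5079 L/h
Infusion rate = CL × Css = 0.5079 × 19.8 = 10.06 mg/h

(a) 614 mg; (b) 10.1 mg/h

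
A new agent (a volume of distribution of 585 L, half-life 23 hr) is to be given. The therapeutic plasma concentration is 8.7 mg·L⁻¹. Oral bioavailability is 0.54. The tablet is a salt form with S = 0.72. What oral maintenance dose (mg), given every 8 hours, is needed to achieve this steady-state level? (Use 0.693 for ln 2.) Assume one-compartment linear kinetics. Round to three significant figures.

CL = 0.693 × Vd / t½ = 0.693 × 585.0 / 23 = 17.63 L/h
D = CL × Css × τ / F / S = 17.63 × 8.7 × 8 / 0.54 / 0.72 = 3156 mg

3160 mg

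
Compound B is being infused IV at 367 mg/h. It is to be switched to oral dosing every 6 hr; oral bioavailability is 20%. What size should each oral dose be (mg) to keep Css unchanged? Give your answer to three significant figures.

To maintain the same Css, the systemic dosing rate must be unchanged: F·D/τ = infusion rate.
D = rate × τ / F = 367 × 6 / 0.2 = 11010 mg

11000 mg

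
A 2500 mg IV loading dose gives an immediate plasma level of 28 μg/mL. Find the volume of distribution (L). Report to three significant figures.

Immediately after an IV bolus, C₀ = Dose / Vd, so Vd = Dose / C₀.
Vd = 2500 / 28 = 89.29 L

89.3 L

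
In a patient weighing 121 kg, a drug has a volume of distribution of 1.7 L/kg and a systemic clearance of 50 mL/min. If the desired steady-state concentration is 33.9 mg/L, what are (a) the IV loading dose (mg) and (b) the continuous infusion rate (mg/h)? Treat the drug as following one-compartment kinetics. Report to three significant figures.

Vd = 1.7 L/kg × 121 kg = 205.7 L
LD = Vd · C_target = 205.7 × 33.9 = 6973 mg
CL = 50 mL/min = 50 × 0.06 = 3.000 L/h
Maintenance infusion rate = CL × Css = 3.000 × 33.9 = 101.7 mg/h

(a) 6970 mg; (b) 102 mg/h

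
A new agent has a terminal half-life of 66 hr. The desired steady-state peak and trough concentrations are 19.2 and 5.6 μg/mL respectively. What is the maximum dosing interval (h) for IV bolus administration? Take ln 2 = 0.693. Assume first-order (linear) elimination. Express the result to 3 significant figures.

117 h

k = 0.693 / t½ = 0.693 / 66 = 0.01050 h⁻¹
Between IV bolus doses, concentration decays as C = C₀·e^(−kτ), so C_peak/C_trough = e^(kτ).
τ_max = ln(C_peak/C_trough) / k = ln(19.2/5.6) / 0.01050 = 1.232 / 0.01050 = 117.3 h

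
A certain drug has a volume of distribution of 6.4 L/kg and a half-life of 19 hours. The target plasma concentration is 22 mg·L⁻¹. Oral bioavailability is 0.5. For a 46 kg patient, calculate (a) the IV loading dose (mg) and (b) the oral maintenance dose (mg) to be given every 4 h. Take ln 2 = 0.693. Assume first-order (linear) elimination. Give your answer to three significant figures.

(a) 6480 mg; (b) 1890 mg

Vd(total) = 46 kg × 6.4 L/kg = 294.4 L
LD = Vd × C = 294.4 × 22 = 6477 mg
CL = 0.693 × Vd / t½ = 0.693 × 294.4 / 19 = 10.74 L/h
D = CL × Css × τ / F = 10.74 × 22 × 4 / 0.5 = 1890 mg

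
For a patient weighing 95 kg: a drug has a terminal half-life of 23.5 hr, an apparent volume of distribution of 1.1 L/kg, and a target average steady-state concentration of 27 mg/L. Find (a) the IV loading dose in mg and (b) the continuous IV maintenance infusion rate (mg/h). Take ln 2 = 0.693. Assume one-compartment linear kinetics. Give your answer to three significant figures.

(a) 2820 mg; (b) 83.2 mg/h

Total Vd = 1.1 × 95 = 104.5 L
LD = Vd × C = 104.5 × 27 = 2822 mg
CL = 0.693 × Vd / t½ = 0.693 × 104.5 / 23.5 = 3.082 L/h
Infusion rate = CL × Css = 3.082 × 27 = 83.21 mg/h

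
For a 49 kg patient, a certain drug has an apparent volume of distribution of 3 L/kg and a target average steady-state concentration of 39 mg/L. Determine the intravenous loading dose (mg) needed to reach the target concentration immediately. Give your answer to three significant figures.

Total Vd = 3 × 49 = 147.0 L
LD = Vd × C = 147.0 × 39.00 = 5733 mg

5730 mg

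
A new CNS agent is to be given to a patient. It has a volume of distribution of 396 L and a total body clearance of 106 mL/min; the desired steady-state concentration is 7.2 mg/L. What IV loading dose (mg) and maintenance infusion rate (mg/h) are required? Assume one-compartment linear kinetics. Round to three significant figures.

LD = Vd · C_target = 396.0 × 7.2 = 2851 mg
CL = 106 mL/min = 106 × 0.06 = 6.360 L/h
Infusion rate = 6.360 L/h × 7.2 mg/L = 45.79 mg/h

(a) 2850 mg; (b) 45.8 mg/h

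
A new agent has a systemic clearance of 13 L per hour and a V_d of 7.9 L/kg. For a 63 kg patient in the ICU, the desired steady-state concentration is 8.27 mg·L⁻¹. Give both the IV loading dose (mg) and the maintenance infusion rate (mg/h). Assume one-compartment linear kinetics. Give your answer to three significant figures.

(a) 4120 mg; (b) 108 mg/h

Total Vd = 7.9 × 63 = 497.7 L
LD = Vd · C_target = 497.7 × 8.27 = 4116 mg
Maintenance: replace elimination → rate = CL × Css = 13.00 × 8.27 = 107.5 mg/h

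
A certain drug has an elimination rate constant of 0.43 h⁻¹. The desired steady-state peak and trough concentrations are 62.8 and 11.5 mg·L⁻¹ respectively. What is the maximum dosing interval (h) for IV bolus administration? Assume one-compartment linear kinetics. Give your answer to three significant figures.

3.95 h

Between IV bolus doses, concentration decays as C = C₀·e^(−kτ), so C_peak/C_trough = e^(kτ).
τ_max = ln(C_peak/C_trough) / k = ln(62.8/11.5) / 0.4300 = 1.698 / 0.4300 = 3.949 h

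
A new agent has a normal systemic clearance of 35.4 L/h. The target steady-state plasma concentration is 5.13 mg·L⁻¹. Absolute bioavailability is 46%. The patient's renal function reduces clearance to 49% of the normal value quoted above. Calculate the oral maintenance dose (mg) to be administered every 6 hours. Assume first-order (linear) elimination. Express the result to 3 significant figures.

1160 mg

Patient clearance = 0.49 × 35.40 = 17.35 L/h
D = CL × Css × τ / F = 17.35 × 5.13 × 6 / 0.46 = 1161 mg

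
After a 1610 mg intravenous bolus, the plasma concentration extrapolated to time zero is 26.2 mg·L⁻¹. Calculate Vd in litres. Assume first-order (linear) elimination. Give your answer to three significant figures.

61.5 L

Immediately after an IV bolus, C₀ = Dose / Vd, so Vd = Dose / C₀.
Vd = 1610 / 26.2 = 61.45 L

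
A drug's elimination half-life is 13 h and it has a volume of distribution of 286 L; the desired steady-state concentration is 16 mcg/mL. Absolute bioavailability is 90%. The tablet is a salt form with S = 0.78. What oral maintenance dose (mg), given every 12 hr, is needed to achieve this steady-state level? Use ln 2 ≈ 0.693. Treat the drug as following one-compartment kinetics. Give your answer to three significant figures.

4170 mg

CL = 0.693 × Vd / t½ = 0.693 × 286.0 / 13 = 15.25 L/h
D = CL × Css × τ / F / S = 15.25 × 16 × 12 / 0.9 / 0.78 = 4171 mg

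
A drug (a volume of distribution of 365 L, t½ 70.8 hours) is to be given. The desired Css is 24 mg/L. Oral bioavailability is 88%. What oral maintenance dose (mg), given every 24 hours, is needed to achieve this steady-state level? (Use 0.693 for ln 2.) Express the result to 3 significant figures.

2340 mg

CL = 0.693 × Vd / t½ = 0.693 × 365.0 / 70.8 = 3.573 L/h
D = CL × Css × τ / F = 3.573 × 24 × 24 / 0.88 = 2339 mg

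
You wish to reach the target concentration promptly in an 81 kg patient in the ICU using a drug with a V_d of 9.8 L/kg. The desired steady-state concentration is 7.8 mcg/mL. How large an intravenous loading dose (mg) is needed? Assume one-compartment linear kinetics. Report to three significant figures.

Total Vd = 9.8 × 81 = 793.8 L
LD = Vd × C = 793.8 × 7.800 = 6192 mg

6190 mg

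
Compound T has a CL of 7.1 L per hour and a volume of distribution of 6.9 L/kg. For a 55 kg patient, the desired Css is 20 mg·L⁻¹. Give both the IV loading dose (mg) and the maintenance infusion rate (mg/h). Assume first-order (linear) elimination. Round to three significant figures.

(a) 7590 mg; (b) 142 mg/h

Vd(total) = 55 kg × 6.9 L/kg = 379.5 L
Loading: fill Vd to C_target → 379.5 L × 20 mg/L = 7590 mg
Maintenance: replace elimination → rate = CL × Css = 7.100 × 20 = 142.0 mg/h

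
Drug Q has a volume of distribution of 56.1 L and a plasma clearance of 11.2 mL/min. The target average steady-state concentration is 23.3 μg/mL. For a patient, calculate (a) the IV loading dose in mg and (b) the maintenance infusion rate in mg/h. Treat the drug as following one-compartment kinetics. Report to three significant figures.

(a) 1310 mg; (b) 15.7 mg/h

LD = Vd · C_target = 56.10 × 23.3 = 1307 mg
CL = 11.2 mL/min × 60/1000 = 0.6720 L/h
Infusion rate = 0.6720 L/h × 23.3 mg/L = 15.66 mg/h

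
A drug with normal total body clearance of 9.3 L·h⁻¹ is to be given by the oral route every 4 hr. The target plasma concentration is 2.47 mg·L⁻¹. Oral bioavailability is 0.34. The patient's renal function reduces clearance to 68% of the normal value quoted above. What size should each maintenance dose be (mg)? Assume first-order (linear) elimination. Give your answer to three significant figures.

184 mg

Patient clearance = 0.68 × 9.300 = 6.324 L/h
D = CL × Css × τ / F = 6.324 × 2.47 × 4 / 0.34 = 183.8 mg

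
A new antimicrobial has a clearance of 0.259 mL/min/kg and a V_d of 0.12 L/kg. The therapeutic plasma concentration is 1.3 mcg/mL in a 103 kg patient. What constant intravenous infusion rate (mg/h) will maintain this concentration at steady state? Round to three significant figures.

CL = 0.259 mL/min/kg × 103 kg = 26.68 mL/min = 26.68 × 60/1000 = 1.601 L/h
R₀ = 1.601 × 1.3 = 2.081 mg/h

2.08 mg/h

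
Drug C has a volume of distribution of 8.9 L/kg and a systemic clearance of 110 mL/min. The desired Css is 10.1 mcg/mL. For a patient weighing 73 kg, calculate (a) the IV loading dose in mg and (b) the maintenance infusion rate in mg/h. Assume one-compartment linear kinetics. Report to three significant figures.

(a) 6560 mg; (b) 66.7 mg/h

Total Vd = 8.9 × 73 = 649.7 L
Loading dose = Vd × C = 649.7 × 10.1 = 6562 mg
CL = 110 mL/min = 110 × 0.06 = 6.600 L/h
Infusion rate = 6.600 L/h × 10.1 mg/L = 66.66 mg/h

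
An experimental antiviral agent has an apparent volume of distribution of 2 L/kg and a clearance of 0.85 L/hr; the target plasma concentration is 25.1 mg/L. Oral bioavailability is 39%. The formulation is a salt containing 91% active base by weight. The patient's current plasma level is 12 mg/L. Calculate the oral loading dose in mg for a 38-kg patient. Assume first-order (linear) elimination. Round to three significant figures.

2810 mg

Vd = 2 L/kg × 38 kg = 76.00 L
The loading dose fills Vd to the target concentration; clearance is irrelevant here.
Concentration deficit ΔC = 25.1 − 12 = 13.10 mg/L
LD = Vd × ΔC / F / S = 76.00 × 13.10 / 0.39 / 0.91 = 2805 mg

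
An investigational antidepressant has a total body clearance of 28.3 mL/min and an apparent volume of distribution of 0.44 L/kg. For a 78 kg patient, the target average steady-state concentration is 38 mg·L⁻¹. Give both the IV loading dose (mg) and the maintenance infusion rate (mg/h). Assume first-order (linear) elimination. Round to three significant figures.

Vd(total) = 78 kg × 0.44 L/kg = 34.32 L
Loading: fill Vd to C_target → 34.32 L × 38 mg/L = 1304 mg
Convert clearance: 28.3 mL/min × 60 min/h ÷ 1000 mL/L = 1.698 L/h
Infusion rate = 1.698 L/h × 38 mg/L = 64.52 mg/h

(a) 1300 mg; (b) 64.5 mg/h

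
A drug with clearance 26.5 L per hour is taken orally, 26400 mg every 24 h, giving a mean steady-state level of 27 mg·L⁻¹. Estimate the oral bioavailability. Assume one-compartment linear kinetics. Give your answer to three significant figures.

F·D/τ = CL·Css at steady state → F = CL·Css·τ / D.
F = 26.5 × 27 × 24 / 26400 = 0.650

0.650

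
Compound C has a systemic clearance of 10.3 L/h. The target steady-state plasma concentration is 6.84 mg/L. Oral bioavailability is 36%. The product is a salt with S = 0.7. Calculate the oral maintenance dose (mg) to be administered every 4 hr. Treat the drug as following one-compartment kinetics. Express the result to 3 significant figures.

1120 mg

D = CL × Css × τ / F / S = 10.30 × 6.84 × 4 / 0.36 / 0.7 = 1118 mg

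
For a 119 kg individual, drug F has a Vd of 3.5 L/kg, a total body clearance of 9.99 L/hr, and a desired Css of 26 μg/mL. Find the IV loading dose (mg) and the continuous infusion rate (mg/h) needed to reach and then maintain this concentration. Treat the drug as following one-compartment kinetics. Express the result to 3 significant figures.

Vd = 3.5 L/kg × 119 kg = 416.5 L
Loading: fill Vd to C_target → 416.5 L × 26 mg/L = 10830 mg
Maintenance infusion rate = CL × Css = 9.990 × 26 = 259.7 mg/h

(a) 10800 mg; (b) 260 mg/h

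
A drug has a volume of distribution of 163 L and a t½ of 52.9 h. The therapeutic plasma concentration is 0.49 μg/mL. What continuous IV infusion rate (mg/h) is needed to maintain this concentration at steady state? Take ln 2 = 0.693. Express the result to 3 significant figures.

1.05 mg/h

k = 0.693/52.9 = 0.01310 h⁻¹, so CL = k·Vd = 0.01310 × 163.0 = 2.135 L/h
Infusion rate = CL × Css = 2.135 × 0.49 = 1.046 mg/h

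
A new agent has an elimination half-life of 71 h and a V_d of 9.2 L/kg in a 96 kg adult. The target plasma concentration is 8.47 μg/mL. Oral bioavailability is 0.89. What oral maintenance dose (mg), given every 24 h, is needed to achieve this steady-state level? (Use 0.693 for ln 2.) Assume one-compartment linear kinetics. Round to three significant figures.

1970 mg

Vd(total) = 96 kg × 9.2 L/kg = 883.2 L
k = 0.693/71 = 0.009761 h⁻¹, so CL = k·Vd = 0.009761 × 883.2 = 8.621 L/h
D = CL × Css × τ / F = 8.621 × 8.47 × 24 / 0.89 = 1969 mg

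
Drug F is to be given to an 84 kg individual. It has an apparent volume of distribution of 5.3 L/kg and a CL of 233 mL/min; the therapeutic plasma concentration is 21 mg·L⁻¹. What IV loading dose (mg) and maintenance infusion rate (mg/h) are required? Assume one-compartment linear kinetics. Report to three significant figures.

Vd(total) = 84 kg × 5.3 L/kg = 445.2 L
Loading: fill Vd to C_target → 445.2 L × 21 mg/L = 9349 mg
CL = 233 mL/min × 60/1000 = 13.98 L/h
Maintenance: replace elimination → rate = CL × Css = 13.98 × 21 = 293.6 mg/h

(a) 9350 mg; (b) 294 mg/h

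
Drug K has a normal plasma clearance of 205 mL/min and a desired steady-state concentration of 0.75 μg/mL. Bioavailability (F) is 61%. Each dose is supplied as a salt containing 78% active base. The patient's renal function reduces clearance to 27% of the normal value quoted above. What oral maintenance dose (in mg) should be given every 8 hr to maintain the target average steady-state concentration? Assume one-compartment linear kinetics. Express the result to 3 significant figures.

Convert clearance: 205 mL/min × 60 min/h ÷ 1000 mL/L = 12.30 L/h
Patient clearance = 0.27 × 12.30 = 3.321 L/h
D = CL × Css × τ / F / S = 3.321 × 0.75 × 8 / 0.61 / 0.78 = 41.88 mg

41.9 mg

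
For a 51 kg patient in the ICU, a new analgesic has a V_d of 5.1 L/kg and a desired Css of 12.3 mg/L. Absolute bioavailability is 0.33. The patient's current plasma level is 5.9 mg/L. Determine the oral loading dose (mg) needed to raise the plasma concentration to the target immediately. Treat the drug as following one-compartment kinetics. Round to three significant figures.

5040 mg

Total Vd = 5.1 × 51 = 260.1 L
The loading dose fills Vd to the target concentration.
Concentration deficit ΔC = 12.3 − 5.9 = 6.400 mg/L
LD = Vd × ΔC / F = 260.1 × 6.400 / 0.33 = 5044 mg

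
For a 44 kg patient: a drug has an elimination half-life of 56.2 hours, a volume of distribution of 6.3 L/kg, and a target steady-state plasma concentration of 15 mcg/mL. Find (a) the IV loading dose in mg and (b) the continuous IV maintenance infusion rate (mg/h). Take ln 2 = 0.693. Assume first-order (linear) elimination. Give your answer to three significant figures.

Vd(total) = 44 kg × 6.3 L/kg = 277.2 L
LD = Vd × C = 277.2 × 15 = 4158 mg
CL = 0.693 × Vd / t½ = 0.693 × 277.2 / 56.2 = 3.418 L/h
Infusion rate = CL × Css = 3.418 × 15 = 51.27 mg/h

(a) 4160 mg; (b) 51.3 mg/h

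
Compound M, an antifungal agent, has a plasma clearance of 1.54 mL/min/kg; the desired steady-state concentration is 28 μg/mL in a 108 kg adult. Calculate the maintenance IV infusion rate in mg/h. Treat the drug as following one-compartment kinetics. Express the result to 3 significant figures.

279 mg/h

CL = 1.54 mL/min/kg × 108 kg = 166.3 mL/min = 166.3 × 60/1000 = 9.978 L/h
R₀ = 9.978 × 28 = 279.4 mg/h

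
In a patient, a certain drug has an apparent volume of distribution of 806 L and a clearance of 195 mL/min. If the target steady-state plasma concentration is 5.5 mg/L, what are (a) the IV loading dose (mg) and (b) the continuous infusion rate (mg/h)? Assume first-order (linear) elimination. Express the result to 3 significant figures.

Loading: fill Vd to C_target → 806.0 L × 5.5 mg/L = 4433 mg
CL = 195 mL/min × 60/1000 = 11.70 L/h
Maintenance: replace elimination → rate = CL × Css = 11.70 × 5.5 = 64.35 mg/h

(a) 4430 mg; (b) 64.4 mg/h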